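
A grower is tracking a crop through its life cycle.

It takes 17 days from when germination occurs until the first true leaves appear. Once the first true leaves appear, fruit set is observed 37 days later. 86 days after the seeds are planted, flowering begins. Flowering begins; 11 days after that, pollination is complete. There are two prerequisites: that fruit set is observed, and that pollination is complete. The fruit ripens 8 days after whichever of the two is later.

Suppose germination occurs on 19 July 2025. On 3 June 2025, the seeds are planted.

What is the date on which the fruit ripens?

Germination occurs: Jul 19, 2025.
The first true leaves appear: Jul 19, 2025 + 17 days = Aug 5, 2025.
Fruit set is observed: Aug 5, 2025 + 37 days = Sep 11, 2025.
The seeds are planted: Jun 3, 2025.
Flowering begins: Jun 3, 2025 + 86 days = Aug 28, 2025.
Pollination is complete: Aug 28, 2025 + 11 days = Sep 8, 2025.
Both prerequisites met — fruit set is observed (Sep 11, 2025), pollination is complete (Sep 8, 2025); the later is Sep 11, 2025.
The fruit ripens: Sep 11, 2025 + 8 days = Sep 19, 2025.

19 September 2025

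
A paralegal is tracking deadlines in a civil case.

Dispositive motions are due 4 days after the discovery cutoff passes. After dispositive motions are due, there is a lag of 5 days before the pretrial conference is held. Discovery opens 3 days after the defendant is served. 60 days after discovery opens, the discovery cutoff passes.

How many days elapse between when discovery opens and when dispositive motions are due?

64 days

Causal path: discovery opens → the discovery cutoff passes → dispositive motions are due.
Total delay along the path: 60 + 4 = 64 days.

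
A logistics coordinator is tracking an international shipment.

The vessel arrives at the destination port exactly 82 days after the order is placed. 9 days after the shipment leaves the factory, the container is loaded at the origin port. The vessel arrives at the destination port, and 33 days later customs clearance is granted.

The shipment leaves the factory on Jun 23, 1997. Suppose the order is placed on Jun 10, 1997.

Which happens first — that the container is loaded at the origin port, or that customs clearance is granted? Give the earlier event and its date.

The shipment leaves the factory: Jun 23, 1997.
The container is loaded at the origin port: Jun 23, 1997 + 9 days = Jul 2, 1997.
The order is placed: Jun 10, 1997.
The vessel arrives at the destination port: Jun 10, 1997 + 82 days = Aug 31, 1997.
Customs clearance is granted: Aug 31, 1997 + 33 days = Oct 3, 1997.
Comparing: the container is loaded at the origin port on Jul 2, 1997 vs customs clearance is granted on Oct 3, 1997. Earlier: the container is loaded at the origin port.

The container is loaded at the origin port — Jul 2, 1997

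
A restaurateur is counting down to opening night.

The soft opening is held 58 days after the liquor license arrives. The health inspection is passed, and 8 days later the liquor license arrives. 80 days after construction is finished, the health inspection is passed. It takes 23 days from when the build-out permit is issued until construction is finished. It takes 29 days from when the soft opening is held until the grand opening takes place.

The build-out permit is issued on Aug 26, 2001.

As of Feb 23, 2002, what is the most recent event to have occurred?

The build-out permit is issued: Aug 26, 2001.
Construction is finished: Aug 26, 2001 + 23 days = Sep 18, 2001.
The health inspection is passed: Sep 18, 2001 + 80 days = Dec 7, 2001.
The liquor license arrives: Dec 7, 2001 + 8 days = Dec 15, 2001.
The soft opening is held: Dec 15, 2001 + 58 days = Feb 11, 2002.
The grand opening takes place: Feb 11, 2002 + 29 days = Mar 12, 2002.
Feb 23, 2002 falls between when the soft opening is held (Feb 11, 2002) and when the grand opening takes place (Mar 12, 2002).

The soft opening is held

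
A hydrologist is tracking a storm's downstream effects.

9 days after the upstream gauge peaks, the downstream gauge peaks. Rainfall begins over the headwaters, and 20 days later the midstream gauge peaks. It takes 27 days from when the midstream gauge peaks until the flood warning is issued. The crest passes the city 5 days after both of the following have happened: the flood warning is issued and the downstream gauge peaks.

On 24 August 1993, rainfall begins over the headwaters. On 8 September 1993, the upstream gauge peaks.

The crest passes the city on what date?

Rainfall begins over the headwaters: Aug 24, 1993.
The midstream gauge peaks: Aug 24, 1993 + 20 days = Sep 13, 1993.
The flood warning is issued: Sep 13, 1993 + 27 days = Oct 10, 1993.
The upstream gauge peaks: Sep 8, 1993.
The downstream gauge peaks: Sep 8, 1993 + 9 days = Sep 17, 1993.
Both prerequisites met — the flood warning is issued (Oct 10, 1993), the downstream gauge peaks (Sep 17, 1993); the later is Oct 10, 1993.
The crest passes the city: Oct 10, 1993 + 5 days = Oct 15, 1993.

15 October 1993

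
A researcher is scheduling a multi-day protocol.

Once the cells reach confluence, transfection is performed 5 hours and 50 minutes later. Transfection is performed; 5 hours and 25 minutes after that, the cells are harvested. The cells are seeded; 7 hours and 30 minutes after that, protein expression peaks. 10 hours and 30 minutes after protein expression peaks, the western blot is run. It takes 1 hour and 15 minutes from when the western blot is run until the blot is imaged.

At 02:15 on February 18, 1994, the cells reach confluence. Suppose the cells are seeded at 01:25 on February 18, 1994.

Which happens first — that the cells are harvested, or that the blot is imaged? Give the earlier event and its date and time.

The cells reach confluence: 02:15 Feb 18, 1994.
Transfection is performed: 02:15 Feb 18, 1994 + 5h50m = 08:05 Feb 18, 1994.
The cells are harvested: 08:05 Feb 18, 1994 + 5h25m = 13:30 Feb 18, 1994.
The cells are seeded: 01:25 Feb 18, 1994.
Protein expression peaks: 01:25 Feb 18, 1994 + 7h30m = 08:55 Feb 18, 1994.
The western blot is run: 08:55 Feb 18, 1994 + 10h30m = 19:25 Feb 18, 1994.
The blot is imaged: 19:25 Feb 18, 1994 + 1h15m = 20:40 Feb 18, 1994.
Comparing: the cells are harvested at 13:30 Feb 18, 1994 vs the blot is imaged at 20:40 Feb 18, 1994. Earlier: the cells are harvested.

The cells are harvested — 13:30 on February 18, 1994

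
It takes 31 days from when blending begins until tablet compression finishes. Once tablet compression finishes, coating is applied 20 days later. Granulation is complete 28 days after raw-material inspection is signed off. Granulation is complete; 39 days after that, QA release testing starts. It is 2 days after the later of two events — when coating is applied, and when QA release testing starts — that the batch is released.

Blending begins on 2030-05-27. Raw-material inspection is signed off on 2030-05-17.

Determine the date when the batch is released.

Blending begins: May 27, 2030.
Tablet compression finishes: May 27, 2030 + 31 days = Jun 27, 2030.
Coating is applied: Jun 27, 2030 + 20 days = Jul 17, 2030.
Raw-material inspection is signed off: May 17, 2030.
Granulation is complete: May 17, 2030 + 28 days = Jun 14, 2030.
QA release testing starts: Jun 14, 2030 + 39 days = Jul 23, 2030.
Both prerequisites met — coating is applied (Jul 17, 2030), QA release testing starts (Jul 23, 2030); the later is Jul 23, 2030.
The batch is released: Jul 23, 2030 + 2 days = Jul 25, 2030.

2030-07-25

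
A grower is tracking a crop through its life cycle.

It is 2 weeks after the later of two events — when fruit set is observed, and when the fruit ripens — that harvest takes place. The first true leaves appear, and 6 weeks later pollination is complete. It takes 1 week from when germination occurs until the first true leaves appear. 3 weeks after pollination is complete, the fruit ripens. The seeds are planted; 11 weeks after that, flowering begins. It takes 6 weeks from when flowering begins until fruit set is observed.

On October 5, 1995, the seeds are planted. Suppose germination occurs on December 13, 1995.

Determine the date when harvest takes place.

The seeds are planted: Oct 5, 1995.
Flowering begins: Oct 5, 1995 + 11 weeks = Dec 21, 1995.
Fruit set is observed: Dec 21, 1995 + 6 weeks = Feb 1, 1996.
Germination occurs: Dec 13, 1995.
The first true leaves appear: Dec 13, 1995 + 1 week = Dec 20, 1995.
Pollination is complete: Dec 20, 1995 + 6 weeks = Jan 31, 1996.
The fruit ripens: Jan 31, 1996 + 3 weeks = Feb 21, 1996.
Both prerequisites met — fruit set is observed (Feb 1, 1996), the fruit ripens (Feb 21, 1996); the later is Feb 21, 1996.
Harvest takes place: Feb 21, 1996 + 2 weeks = Mar 6, 1996.

March 6, 1996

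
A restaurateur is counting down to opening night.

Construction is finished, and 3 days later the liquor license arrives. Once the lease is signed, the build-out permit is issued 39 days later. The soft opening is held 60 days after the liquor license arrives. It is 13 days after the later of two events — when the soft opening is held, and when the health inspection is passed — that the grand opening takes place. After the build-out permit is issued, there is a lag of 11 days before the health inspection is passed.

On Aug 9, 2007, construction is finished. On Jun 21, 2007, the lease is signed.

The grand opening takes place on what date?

Construction is finished: Aug 9, 2007.
The liquor license arrives: Aug 9, 2007 + 3 days = Aug 12, 2007.
The soft opening is held: Aug 12, 2007 + 60 days = Oct 11, 2007.
The lease is signed: Jun 21, 2007.
The build-out permit is issued: Jun 21, 2007 + 39 days = Jul 30, 2007.
The health inspection is passed: Jul 30, 2007 + 11 days = Aug 10, 2007.
Both prerequisites met — the soft opening is held (Oct 11, 2007), the health inspection is passed (Aug 10, 2007); the later is Oct 11, 2007.
The grand opening takes place: Oct 11, 2007 + 13 days = Oct 24, 2007.

Oct 24, 2007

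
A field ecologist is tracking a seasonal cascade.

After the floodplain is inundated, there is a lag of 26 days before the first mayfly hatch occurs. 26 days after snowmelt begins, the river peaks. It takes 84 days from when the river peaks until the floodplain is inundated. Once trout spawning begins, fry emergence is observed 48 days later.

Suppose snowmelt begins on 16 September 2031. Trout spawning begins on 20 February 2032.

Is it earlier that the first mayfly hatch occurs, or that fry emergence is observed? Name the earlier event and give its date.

The first mayfly hatch occurs — 30 January 2032

Snowmelt begins: Sep 16, 2031.
The river peaks: Sep 16, 2031 + 26 days = Oct 12, 2031.
The floodplain is inundated: Oct 12, 2031 + 84 days = Jan 4, 2032.
The first mayfly hatch occurs: Jan 4, 2032 + 26 days = Jan 30, 2032.
Trout spawning begins: Feb 20, 2032.
Fry emergence is observed: Feb 20, 2032 + 48 days = Apr 8, 2032.
Comparing: the first mayfly hatch occurs on Jan 30, 2032 vs fry emergence is observed on Apr 8, 2032. Earlier: the first mayfly hatch occurs.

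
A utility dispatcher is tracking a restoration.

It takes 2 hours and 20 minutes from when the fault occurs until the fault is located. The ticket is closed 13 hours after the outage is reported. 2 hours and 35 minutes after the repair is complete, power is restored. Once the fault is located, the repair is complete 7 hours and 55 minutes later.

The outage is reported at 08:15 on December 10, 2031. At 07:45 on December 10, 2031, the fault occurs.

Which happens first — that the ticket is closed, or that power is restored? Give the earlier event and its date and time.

Power is restored — 20:35 on December 10, 2031

The outage is reported: 08:15 Dec 10, 2031.
The ticket is closed: 08:15 Dec 10, 2031 + 13h = 21:15 Dec 10, 2031.
The fault occurs: 07:45 Dec 10, 2031.
The fault is located: 07:45 Dec 10, 2031 + 2h20m = 10:05 Dec 10, 2031.
The repair is complete: 10:05 Dec 10, 2031 + 7h55m = 18:00 Dec 10, 2031.
Power is restored: 18:00 Dec 10, 2031 + 2h35m = 20:35 Dec 10, 2031.
Comparing: the ticket is closed at 21:15 Dec 10, 2031 vs power is restored at 20:35 Dec 10, 2031. Earlier: power is restored.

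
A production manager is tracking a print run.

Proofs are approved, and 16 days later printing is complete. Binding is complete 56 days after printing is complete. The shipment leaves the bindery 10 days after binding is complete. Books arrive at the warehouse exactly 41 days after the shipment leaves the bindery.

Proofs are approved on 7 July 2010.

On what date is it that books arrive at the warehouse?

7 November 2010

Proofs are approved: Jul 7, 2010.
Printing is complete: Jul 7, 2010 + 16 days = Jul 23, 2010.
Binding is complete: Jul 23, 2010 + 56 days = Sep 17, 2010.
The shipment leaves the bindery: Sep 17, 2010 + 10 days = Sep 27, 2010.
Books arrive at the warehouse: Sep 27, 2010 + 41 days = Nov 7, 2010.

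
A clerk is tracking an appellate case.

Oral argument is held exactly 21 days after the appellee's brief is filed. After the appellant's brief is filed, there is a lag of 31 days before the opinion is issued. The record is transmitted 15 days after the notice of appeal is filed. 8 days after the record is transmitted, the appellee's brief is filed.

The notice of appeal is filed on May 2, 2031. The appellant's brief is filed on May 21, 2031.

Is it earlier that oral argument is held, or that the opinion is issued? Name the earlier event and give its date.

The notice of appeal is filed: May 2, 2031.
The record is transmitted: May 2, 2031 + 15 days = May 17, 2031.
The appellee's brief is filed: May 17, 2031 + 8 days = May 25, 2031.
Oral argument is held: May 25, 2031 + 21 days = Jun 15, 2031.
The appellant's brief is filed: May 21, 2031.
The opinion is issued: May 21, 2031 + 31 days = Jun 21, 2031.
Comparing: oral argument is held on Jun 15, 2031 vs the opinion is issued on Jun 21, 2031. Earlier: oral argument is held.

Oral argument is held — June 15, 2031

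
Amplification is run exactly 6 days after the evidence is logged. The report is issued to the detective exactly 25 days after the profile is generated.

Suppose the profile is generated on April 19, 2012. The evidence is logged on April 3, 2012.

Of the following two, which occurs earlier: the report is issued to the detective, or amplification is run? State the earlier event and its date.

Amplification is run — April 9, 2012

The profile is generated: Apr 19, 2012.
The report is issued to the detective: Apr 19, 2012 + 25 days = May 14, 2012.
The evidence is logged: Apr 3, 2012.
Amplification is run: Apr 3, 2012 + 6 days = Apr 9, 2012.
Comparing: the report is issued to the detective on May 14, 2012 vs amplification is run on Apr 9, 2012. Earlier: amplification is run.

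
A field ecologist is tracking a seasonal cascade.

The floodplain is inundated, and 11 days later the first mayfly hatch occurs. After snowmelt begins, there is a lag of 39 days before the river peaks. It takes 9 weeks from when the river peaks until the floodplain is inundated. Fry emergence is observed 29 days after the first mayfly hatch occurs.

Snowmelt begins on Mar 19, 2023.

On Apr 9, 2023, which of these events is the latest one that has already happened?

Snowmelt begins

Snowmelt begins: Mar 19, 2023.
The river peaks: Mar 19, 2023 + 39 days = Apr 27, 2023.
The floodplain is inundated: Apr 27, 2023 + 9 weeks = Jun 29, 2023.
The first mayfly hatch occurs: Jun 29, 2023 + 11 days = Jul 10, 2023.
Fry emergence is observed: Jul 10, 2023 + 29 days = Aug 8, 2023.
Apr 9, 2023 falls between when snowmelt begins (Mar 19, 2023) and when the river peaks (Apr 27, 2023).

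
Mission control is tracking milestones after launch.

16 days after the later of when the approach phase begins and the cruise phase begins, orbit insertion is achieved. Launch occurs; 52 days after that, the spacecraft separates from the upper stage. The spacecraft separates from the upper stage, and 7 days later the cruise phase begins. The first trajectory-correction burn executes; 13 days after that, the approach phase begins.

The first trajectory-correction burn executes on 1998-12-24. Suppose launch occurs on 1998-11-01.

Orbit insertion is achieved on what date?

1999-01-22

The first trajectory-correction burn executes: Dec 24, 1998.
The approach phase begins: Dec 24, 1998 + 13 days = Jan 6, 1999.
Launch occurs: Nov 1, 1998.
The spacecraft separates from the upper stage: Nov 1, 1998 + 52 days = Dec 23, 1998.
The cruise phase begins: Dec 23, 1998 + 7 days = Dec 30, 1998.
Both prerequisites met — the approach phase begins (Jan 6, 1999), the cruise phase begins (Dec 30, 1998); the later is Jan 6, 1999.
Orbit insertion is achieved: Jan 6, 1999 + 16 days = Jan 22, 1999.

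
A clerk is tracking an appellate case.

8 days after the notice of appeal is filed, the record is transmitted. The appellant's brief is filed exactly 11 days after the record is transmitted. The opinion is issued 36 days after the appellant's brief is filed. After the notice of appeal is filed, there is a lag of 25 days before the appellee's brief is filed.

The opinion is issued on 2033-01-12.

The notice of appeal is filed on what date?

2032-11-18

The opinion is issued: Jan 12, 2033.
The appellant's brief is filed: Jan 12, 2033 − 36 days = Dec 7, 2032.
The record is transmitted: Dec 7, 2032 − 11 days = Nov 26, 2032.
The notice of appeal is filed: Nov 26, 2032 − 8 days = Nov 18, 2032.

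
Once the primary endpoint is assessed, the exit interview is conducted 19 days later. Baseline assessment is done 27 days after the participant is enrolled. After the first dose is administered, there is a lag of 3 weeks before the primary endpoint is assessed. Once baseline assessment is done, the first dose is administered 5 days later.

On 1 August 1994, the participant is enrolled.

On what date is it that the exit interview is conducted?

12 October 1994

The participant is enrolled: Aug 1, 1994.
Baseline assessment is done: Aug 1, 1994 + 27 days = Aug 28, 1994.
The first dose is administered: Aug 28, 1994 + 5 days = Sep 2, 1994.
The primary endpoint is assessed: Sep 2, 1994 + 3 weeks = Sep 23, 1994.
The exit interview is conducted: Sep 23, 1994 + 19 days = Oct 12, 1994.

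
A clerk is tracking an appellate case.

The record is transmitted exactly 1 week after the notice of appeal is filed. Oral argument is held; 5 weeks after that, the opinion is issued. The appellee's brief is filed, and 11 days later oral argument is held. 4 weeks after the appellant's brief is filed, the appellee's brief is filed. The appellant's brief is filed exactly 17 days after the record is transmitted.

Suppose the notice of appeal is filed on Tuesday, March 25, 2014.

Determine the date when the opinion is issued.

The notice of appeal is filed: Mar 25, 2014.
The record is transmitted: Mar 25, 2014 + 1 week = Apr 1, 2014.
The appellant's brief is filed: Apr 1, 2014 + 17 days = Apr 18, 2014.
The appellee's brief is filed: Apr 18, 2014 + 4 weeks = May 16, 2014.
Oral argument is held: May 16, 2014 + 11 days = May 27, 2014.
The opinion is issued: May 27, 2014 + 5 weeks = Jul 1, 2014.

Tuesday, July 1, 2014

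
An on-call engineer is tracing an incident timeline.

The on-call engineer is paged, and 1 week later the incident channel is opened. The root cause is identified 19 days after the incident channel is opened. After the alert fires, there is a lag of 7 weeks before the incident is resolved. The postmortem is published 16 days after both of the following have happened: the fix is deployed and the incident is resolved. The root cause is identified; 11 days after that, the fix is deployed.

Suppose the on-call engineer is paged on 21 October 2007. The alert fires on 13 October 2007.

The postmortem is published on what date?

17 December 2007

The on-call engineer is paged: Oct 21, 2007.
The incident channel is opened: Oct 21, 2007 + 1 week = Oct 28, 2007.
The root cause is identified: Oct 28, 2007 + 19 days = Nov 16, 2007.
The fix is deployed: Nov 16, 2007 + 11 days = Nov 27, 2007.
The alert fires: Oct 13, 2007.
The incident is resolved: Oct 13, 2007 + 7 weeks = Dec 1, 2007.
Both prerequisites met — the fix is deployed (Nov 27, 2007), the incident is resolved (Dec 1, 2007); the later is Dec 1, 2007.
The postmortem is published: Dec 1, 2007 + 16 days = Dec 17, 2007.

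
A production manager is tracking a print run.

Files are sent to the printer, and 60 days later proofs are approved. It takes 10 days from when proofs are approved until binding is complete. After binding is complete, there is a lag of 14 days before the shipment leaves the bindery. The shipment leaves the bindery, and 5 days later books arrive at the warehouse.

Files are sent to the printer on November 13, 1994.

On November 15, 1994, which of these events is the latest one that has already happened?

Files are sent to the printer

Files are sent to the printer: Nov 13, 1994.
Proofs are approved: Nov 13, 1994 + 60 days = Jan 12, 1995.
Binding is complete: Jan 12, 1995 + 10 days = Jan 22, 1995.
The shipment leaves the bindery: Jan 22, 1995 + 14 days = Feb 5, 1995.
Books arrive at the warehouse: Feb 5, 1995 + 5 days = Feb 10, 1995.
Nov 15, 1994 falls between when files are sent to the printer (Nov 13, 1994) and when proofs are approved (Jan 12, 1995).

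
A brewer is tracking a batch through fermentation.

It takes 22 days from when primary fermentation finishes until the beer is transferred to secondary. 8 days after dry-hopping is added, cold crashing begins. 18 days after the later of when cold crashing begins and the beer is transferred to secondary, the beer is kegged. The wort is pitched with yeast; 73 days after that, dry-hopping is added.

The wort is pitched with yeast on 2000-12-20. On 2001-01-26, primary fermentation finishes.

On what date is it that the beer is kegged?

The wort is pitched with yeast: Dec 20, 2000.
Dry-hopping is added: Dec 20, 2000 + 73 days = Mar 3, 2001.
Cold crashing begins: Mar 3, 2001 + 8 days = Mar 11, 2001.
Primary fermentation finishes: Jan 26, 2001.
The beer is transferred to secondary: Jan 26, 2001 + 22 days = Feb 17, 2001.
Both prerequisites met — cold crashing begins (Mar 11, 2001), the beer is transferred to secondary (Feb 17, 2001); the later is Mar 11, 2001.
The beer is kegged: Mar 11, 2001 + 18 days = Mar 29, 2001.

2001-03-29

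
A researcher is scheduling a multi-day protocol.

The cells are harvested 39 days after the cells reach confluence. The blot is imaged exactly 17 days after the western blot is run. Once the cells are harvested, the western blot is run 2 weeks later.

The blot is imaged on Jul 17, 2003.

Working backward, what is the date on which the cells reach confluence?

The blot is imaged: Jul 17, 2003.
The western blot is run: Jul 17, 2003 − 17 days = Jun 30, 2003.
The cells are harvested: Jun 30, 2003 − 2 weeks = Jun 16, 2003.
The cells reach confluence: Jun 16, 2003 − 39 days = May 8, 2003.

May 8, 2003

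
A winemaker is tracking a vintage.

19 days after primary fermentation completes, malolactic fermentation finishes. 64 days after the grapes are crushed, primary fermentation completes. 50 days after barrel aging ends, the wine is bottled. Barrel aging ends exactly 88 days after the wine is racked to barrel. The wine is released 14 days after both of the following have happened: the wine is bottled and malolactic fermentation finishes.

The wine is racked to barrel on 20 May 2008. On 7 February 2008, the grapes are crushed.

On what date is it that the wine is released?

19 October 2008

The wine is racked to barrel: May 20, 2008.
Barrel aging ends: May 20, 2008 + 88 days = Aug 16, 2008.
The wine is bottled: Aug 16, 2008 + 50 days = Oct 5, 2008.
The grapes are crushed: Feb 7, 2008.
Primary fermentation completes: Feb 7, 2008 + 64 days = Apr 11, 2008.
Malolactic fermentation finishes: Apr 11, 2008 + 19 days = Apr 30, 2008.
Both prerequisites met — the wine is bottled (Oct 5, 2008), malolactic fermentation finishes (Apr 30, 2008); the later is Oct 5, 2008.
The wine is released: Oct 5, 2008 + 14 days = Oct 19, 2008.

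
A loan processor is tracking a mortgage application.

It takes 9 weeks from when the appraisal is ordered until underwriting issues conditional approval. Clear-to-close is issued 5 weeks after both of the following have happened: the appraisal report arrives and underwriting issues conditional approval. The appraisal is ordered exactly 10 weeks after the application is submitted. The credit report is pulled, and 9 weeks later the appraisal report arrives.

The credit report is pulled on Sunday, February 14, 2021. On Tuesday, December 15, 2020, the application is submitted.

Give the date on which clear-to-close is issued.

Tuesday, June 1, 2021

The credit report is pulled: Feb 14, 2021.
The appraisal report arrives: Feb 14, 2021 + 9 weeks = Apr 18, 2021.
The application is submitted: Dec 15, 2020.
The appraisal is ordered: Dec 15, 2020 + 10 weeks = Feb 23, 2021.
Underwriting issues conditional approval: Feb 23, 2021 + 9 weeks = Apr 27, 2021.
Both prerequisites met — the appraisal report arrives (Apr 18, 2021), underwriting issues conditional approval (Apr 27, 2021); the later is Apr 27, 2021.
Clear-to-close is issued: Apr 27, 2021 + 5 weeks = Jun 1, 2021.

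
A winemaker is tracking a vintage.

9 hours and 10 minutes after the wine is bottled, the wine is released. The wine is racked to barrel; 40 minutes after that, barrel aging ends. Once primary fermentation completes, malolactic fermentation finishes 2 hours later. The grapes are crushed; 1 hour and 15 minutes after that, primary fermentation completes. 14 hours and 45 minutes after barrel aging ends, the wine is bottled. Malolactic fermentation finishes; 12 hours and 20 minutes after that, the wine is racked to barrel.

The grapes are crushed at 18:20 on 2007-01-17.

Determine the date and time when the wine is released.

10:30 on 2007-01-19

The grapes are crushed: 18:20 Jan 17, 2007.
Primary fermentation completes: 18:20 Jan 17, 2007 + 1h15m = 19:35 Jan 17, 2007.
Malolactic fermentation finishes: 19:35 Jan 17, 2007 + 2h = 21:35 Jan 17, 2007.
The wine is racked to barrel: 21:35 Jan 17, 2007 + 12h20m = 09:55 Jan 18, 2007.
Barrel aging ends: 09:55 Jan 18, 2007 + 40m = 10:35 Jan 18, 2007.
The wine is bottled: 10:35 Jan 18, 2007 + 14h45m = 01:20 Jan 19, 2007.
The wine is released: 01:20 Jan 19, 2007 + 9h10m = 10:30 Jan 19, 2007.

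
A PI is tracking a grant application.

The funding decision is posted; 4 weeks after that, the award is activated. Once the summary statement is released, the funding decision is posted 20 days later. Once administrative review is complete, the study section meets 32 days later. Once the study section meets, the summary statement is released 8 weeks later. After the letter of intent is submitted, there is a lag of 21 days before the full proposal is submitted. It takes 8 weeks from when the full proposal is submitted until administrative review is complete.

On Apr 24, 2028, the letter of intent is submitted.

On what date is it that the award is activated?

The letter of intent is submitted: Apr 24, 2028.
The full proposal is submitted: Apr 24, 2028 + 21 days = May 15, 2028.
Administrative review is complete: May 15, 2028 + 8 weeks = Jul 10, 2028.
The study section meets: Jul 10, 2028 + 32 days = Aug 11, 2028.
The summary statement is released: Aug 11, 2028 + 8 weeks = Oct 6, 2028.
The funding decision is posted: Oct 6, 2028 + 20 days = Oct 26, 2028.
The award is activated: Oct 26, 2028 + 4 weeks = Nov 23, 2028.

Nov 23, 2028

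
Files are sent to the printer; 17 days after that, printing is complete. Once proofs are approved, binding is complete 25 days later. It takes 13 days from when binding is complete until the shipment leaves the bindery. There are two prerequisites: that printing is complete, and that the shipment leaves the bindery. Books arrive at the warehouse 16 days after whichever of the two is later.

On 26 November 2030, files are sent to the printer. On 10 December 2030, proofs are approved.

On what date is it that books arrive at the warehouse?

2 February 2031

Files are sent to the printer: Nov 26, 2030.
Printing is complete: Nov 26, 2030 + 17 days = Dec 13, 2030.
Proofs are approved: Dec 10, 2030.
Binding is complete: Dec 10, 2030 + 25 days = Jan 4, 2031.
The shipment leaves the bindery: Jan 4, 2031 + 13 days = Jan 17, 2031.
Both prerequisites met — printing is complete (Dec 13, 2030), the shipment leaves the bindery (Jan 17, 2031); the later is Jan 17, 2031.
Books arrive at the warehouse: Jan 17, 2031 + 16 days = Feb 2, 2031.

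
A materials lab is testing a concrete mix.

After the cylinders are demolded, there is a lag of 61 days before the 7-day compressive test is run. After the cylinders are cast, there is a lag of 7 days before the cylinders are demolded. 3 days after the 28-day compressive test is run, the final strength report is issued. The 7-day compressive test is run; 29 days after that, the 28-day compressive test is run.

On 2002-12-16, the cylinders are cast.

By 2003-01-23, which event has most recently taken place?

The cylinders are demolded

The cylinders are cast: Dec 16, 2002.
The cylinders are demolded: Dec 16, 2002 + 7 days = Dec 23, 2002.
The 7-day compressive test is run: Dec 23, 2002 + 61 days = Feb 22, 2003.
The 28-day compressive test is run: Feb 22, 2003 + 29 days = Mar 23, 2003.
The final strength report is issued: Mar 23, 2003 + 3 days = Mar 26, 2003.
Jan 23, 2003 falls between when the cylinders are demolded (Dec 23, 2002) and when the 7-day compressive test is run (Feb 22, 2003).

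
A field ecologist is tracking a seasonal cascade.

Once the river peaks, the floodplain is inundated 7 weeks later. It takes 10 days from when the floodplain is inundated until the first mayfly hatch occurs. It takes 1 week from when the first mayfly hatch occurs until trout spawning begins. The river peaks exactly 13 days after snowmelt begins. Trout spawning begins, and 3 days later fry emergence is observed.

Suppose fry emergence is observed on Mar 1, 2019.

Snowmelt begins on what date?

Fry emergence is observed: Mar 1, 2019.
Trout spawning begins: Mar 1, 2019 − 3 days = Feb 26, 2019.
The first mayfly hatch occurs: Feb 26, 2019 − 1 week = Feb 19, 2019.
The floodplain is inundated: Feb 19, 2019 − 10 days = Feb 9, 2019.
The river peaks: Feb 9, 2019 − 7 weeks = Dec 22, 2018.
Snowmelt begins: Dec 22, 2018 − 13 days = Dec 9, 2018.

Dec 9, 2018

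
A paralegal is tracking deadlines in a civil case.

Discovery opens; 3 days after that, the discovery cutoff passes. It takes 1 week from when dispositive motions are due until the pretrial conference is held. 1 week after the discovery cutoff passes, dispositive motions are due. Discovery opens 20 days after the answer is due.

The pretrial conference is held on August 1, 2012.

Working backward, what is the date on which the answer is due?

The pretrial conference is held: Aug 1, 2012.
Dispositive motions are due: Aug 1, 2012 − 1 week = Jul 25, 2012.
The discovery cutoff passes: Jul 25, 2012 − 1 week = Jul 18, 2012.
Discovery opens: Jul 18, 2012 − 3 days = Jul 15, 2012.
The answer is due: Jul 15, 2012 − 20 days = Jun 25, 2012.

June 25, 2012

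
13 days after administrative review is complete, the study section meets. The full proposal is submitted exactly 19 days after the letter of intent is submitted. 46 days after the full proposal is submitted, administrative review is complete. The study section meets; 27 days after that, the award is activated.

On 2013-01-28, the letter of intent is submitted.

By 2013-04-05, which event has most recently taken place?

Administrative review is complete

The letter of intent is submitted: Jan 28, 2013.
The full proposal is submitted: Jan 28, 2013 + 19 days = Feb 16, 2013.
Administrative review is complete: Feb 16, 2013 + 46 days = Apr 3, 2013.
The study section meets: Apr 3, 2013 + 13 days = Apr 16, 2013.
The award is activated: Apr 16, 2013 + 27 days = May 13, 2013.
Apr 5, 2013 falls between when administrative review is complete (Apr 3, 2013) and when the study section meets (Apr 16, 2013).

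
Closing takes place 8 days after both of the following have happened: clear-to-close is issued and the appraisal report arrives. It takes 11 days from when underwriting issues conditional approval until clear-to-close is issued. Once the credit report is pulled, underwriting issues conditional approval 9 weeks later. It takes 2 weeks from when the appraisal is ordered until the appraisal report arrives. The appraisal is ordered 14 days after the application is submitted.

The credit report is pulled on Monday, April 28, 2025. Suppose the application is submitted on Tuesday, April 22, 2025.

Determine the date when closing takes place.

Saturday, July 19, 2025

The credit report is pulled: Apr 28, 2025.
Underwriting issues conditional approval: Apr 28, 2025 + 9 weeks = Jun 30, 2025.
Clear-to-close is issued: Jun 30, 2025 + 11 days = Jul 11, 2025.
The application is submitted: Apr 22, 2025.
The appraisal is ordered: Apr 22, 2025 + 14 days = May 6, 2025.
The appraisal report arrives: May 6, 2025 + 2 weeks = May 20, 2025.
Both prerequisites met — clear-to-close is issued (Jul 11, 2025), the appraisal report arrives (May 20, 2025); the later is Jul 11, 2025.
Closing takes place: Jul 11, 2025 + 8 days = Jul 19, 2025.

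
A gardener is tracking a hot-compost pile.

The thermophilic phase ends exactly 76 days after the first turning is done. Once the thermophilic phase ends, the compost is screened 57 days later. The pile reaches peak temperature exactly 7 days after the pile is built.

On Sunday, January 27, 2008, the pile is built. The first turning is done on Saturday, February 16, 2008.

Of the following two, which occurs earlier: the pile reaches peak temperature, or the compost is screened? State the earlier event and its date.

The pile reaches peak temperature — Sunday, February 3, 2008

The pile is built: Jan 27, 2008.
The pile reaches peak temperature: Jan 27, 2008 + 7 days = Feb 3, 2008.
The first turning is done: Feb 16, 2008.
The thermophilic phase ends: Feb 16, 2008 + 76 days = May 2, 2008.
The compost is screened: May 2, 2008 + 57 days = Jun 28, 2008.
Comparing: the pile reaches peak temperature on Feb 3, 2008 vs the compost is screened on Jun 28, 2008. Earlier: the pile reaches peak temperature.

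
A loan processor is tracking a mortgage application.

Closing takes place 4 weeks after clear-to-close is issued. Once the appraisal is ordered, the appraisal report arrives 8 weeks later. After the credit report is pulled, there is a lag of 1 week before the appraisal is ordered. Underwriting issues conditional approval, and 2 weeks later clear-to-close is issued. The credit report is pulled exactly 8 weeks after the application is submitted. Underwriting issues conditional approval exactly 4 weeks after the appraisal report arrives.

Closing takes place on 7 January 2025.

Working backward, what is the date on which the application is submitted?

2 July 2024

Closing takes place: Jan 7, 2025.
Clear-to-close is issued: Jan 7, 2025 − 4 weeks = Dec 10, 2024.
Underwriting issues conditional approval: Dec 10, 2024 − 2 weeks = Nov 26, 2024.
The appraisal report arrives: Nov 26, 2024 − 4 weeks = Oct 29, 2024.
The appraisal is ordered: Oct 29, 2024 − 8 weeks = Sep 3, 2024.
The credit report is pulled: Sep 3, 2024 − 1 week = Aug 27, 2024.
The application is submitted: Aug 27, 2024 − 8 weeks = Jul 2, 2024.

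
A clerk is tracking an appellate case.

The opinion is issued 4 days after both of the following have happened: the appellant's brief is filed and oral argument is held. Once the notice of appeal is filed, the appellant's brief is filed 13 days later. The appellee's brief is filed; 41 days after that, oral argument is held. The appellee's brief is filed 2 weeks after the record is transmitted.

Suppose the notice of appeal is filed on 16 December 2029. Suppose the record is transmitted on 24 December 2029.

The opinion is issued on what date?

21 February 2030

The notice of appeal is filed: Dec 16, 2029.
The appellant's brief is filed: Dec 16, 2029 + 13 days = Dec 29, 2029.
The record is transmitted: Dec 24, 2029.
The appellee's brief is filed: Dec 24, 2029 + 2 weeks = Jan 7, 2030.
Oral argument is held: Jan 7, 2030 + 41 days = Feb 17, 2030.
Both prerequisites met — the appellant's brief is filed (Dec 29, 2029), oral argument is held (Feb 17, 2030); the later is Feb 17, 2030.
The opinion is issued: Feb 17, 2030 + 4 days = Feb 21, 2030.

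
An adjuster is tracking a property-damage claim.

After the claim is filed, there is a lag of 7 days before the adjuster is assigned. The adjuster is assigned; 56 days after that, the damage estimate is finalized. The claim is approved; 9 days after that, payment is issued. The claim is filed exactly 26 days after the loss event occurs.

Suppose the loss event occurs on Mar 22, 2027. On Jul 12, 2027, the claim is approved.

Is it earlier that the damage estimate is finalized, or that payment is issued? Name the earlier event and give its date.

The loss event occurs: Mar 22, 2027.
The claim is filed: Mar 22, 2027 + 26 days = Apr 17, 2027.
The adjuster is assigned: Apr 17, 2027 + 7 days = Apr 24, 2027.
The damage estimate is finalized: Apr 24, 2027 + 56 days = Jun 19, 2027.
The claim is approved: Jul 12, 2027.
Payment is issued: Jul 12, 2027 + 9 days = Jul 21, 2027.
Comparing: the damage estimate is finalized on Jun 19, 2027 vs payment is issued on Jul 21, 2027. Earlier: the damage estimate is finalized.

The damage estimate is finalized — Jun 19, 2027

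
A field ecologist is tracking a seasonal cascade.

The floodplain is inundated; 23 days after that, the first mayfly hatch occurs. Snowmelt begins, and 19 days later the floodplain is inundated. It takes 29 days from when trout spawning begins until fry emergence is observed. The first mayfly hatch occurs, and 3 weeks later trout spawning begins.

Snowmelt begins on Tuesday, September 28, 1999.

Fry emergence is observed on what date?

Wednesday, December 29, 1999

Snowmelt begins: Sep 28, 1999.
The floodplain is inundated: Sep 28, 1999 + 19 days = Oct 17, 1999.
The first mayfly hatch occurs: Oct 17, 1999 + 23 days = Nov 9, 1999.
Trout spawning begins: Nov 9, 1999 + 3 weeks = Nov 30, 1999.
Fry emergence is observed: Nov 30, 1999 + 29 days = Dec 29, 1999.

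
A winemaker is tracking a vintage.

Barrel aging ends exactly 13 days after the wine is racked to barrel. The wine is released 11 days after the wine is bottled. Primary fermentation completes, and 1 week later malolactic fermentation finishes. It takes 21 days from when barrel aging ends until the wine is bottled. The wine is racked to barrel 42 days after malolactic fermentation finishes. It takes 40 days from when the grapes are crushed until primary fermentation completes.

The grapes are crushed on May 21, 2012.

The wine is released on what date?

October 2, 2012

The grapes are crushed: May 21, 2012.
Primary fermentation completes: May 21, 2012 + 40 days = Jun 30, 2012.
Malolactic fermentation finishes: Jun 30, 2012 + 1 week = Jul 7, 2012.
The wine is racked to barrel: Jul 7, 2012 + 42 days = Aug 18, 2012.
Barrel aging ends: Aug 18, 2012 + 13 days = Aug 31, 2012.
The wine is bottled: Aug 31, 2012 + 21 days = Sep 21, 2012.
The wine is released: Sep 21, 2012 + 11 days = Oct 2, 2012.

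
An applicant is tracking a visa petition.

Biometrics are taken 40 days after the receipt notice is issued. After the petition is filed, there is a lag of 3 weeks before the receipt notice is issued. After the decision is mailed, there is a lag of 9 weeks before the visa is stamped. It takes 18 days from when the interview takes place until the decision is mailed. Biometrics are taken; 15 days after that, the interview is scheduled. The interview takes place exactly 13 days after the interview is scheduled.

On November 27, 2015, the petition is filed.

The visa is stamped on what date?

The petition is filed: Nov 27, 2015.
The receipt notice is issued: Nov 27, 2015 + 3 weeks = Dec 18, 2015.
Biometrics are taken: Dec 18, 2015 + 40 days = Jan 27, 2016.
The interview is scheduled: Jan 27, 2016 + 15 days = Feb 11, 2016.
The interview takes place: Feb 11, 2016 + 13 days = Feb 24, 2016.
The decision is mailed: Feb 24, 2016 + 18 days = Mar 13, 2016.
The visa is stamped: Mar 13, 2016 + 9 weeks = May 15, 2016.

May 15, 2016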